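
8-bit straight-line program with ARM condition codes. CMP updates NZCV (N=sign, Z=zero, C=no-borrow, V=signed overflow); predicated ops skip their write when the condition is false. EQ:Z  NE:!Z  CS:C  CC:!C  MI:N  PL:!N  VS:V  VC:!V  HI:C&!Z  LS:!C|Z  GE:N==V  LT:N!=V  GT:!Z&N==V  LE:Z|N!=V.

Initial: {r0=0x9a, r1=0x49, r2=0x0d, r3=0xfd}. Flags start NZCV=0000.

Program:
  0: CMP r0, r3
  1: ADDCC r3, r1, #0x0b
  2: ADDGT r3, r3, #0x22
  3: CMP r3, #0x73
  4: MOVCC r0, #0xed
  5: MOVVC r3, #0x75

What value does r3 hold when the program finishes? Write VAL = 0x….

VAL = 0x75

0: ✓ CMP  NZCV=1000
1: ✓ ADDCC  r3←0x54
2: · ADDGT
3: ✓ CMP  NZCV=1000
4: ✓ MOVCC  r0←0xed
5: ✓ MOVVC  r3←0x75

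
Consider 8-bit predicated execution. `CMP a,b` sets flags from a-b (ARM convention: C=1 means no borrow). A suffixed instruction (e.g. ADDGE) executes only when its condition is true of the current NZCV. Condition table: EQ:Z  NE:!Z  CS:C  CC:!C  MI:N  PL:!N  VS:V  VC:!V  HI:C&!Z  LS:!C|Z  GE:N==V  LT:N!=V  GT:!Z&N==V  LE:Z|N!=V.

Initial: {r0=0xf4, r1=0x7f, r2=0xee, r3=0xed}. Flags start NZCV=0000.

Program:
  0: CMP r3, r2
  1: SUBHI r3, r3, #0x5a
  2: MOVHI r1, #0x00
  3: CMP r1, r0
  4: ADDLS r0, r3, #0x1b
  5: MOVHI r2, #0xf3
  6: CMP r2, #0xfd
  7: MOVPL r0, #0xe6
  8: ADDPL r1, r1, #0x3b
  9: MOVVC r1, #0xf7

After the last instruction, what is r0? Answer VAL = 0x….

[0] flags=1000 → (cmp)
[1] flags=1000 HI?F → skip
[2] flags=1000 HI?F → skip
[3] flags=1001 → (cmp)
[4] flags=1001 LS?T → r0=0x08
[5] flags=1001 HI?F → skip
[6] flags=1000 → (cmp)
[7] flags=1000 PL?F → skip
[8] flags=1000 PL?F → skip
[9] flags=1000 VC?T → r1=0xf7

VAL = 0x08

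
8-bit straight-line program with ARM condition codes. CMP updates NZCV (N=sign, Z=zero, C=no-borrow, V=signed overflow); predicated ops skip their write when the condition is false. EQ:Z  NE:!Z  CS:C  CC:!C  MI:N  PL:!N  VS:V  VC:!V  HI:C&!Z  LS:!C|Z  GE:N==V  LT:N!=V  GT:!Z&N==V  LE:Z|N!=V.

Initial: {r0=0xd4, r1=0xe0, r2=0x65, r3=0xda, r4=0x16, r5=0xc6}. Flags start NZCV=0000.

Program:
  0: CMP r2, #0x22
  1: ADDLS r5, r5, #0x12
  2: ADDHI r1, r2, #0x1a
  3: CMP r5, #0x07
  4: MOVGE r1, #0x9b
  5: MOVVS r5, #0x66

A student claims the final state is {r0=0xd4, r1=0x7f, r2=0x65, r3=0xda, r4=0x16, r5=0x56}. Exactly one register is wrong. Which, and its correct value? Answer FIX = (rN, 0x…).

FIX = (r5, 0xc6)

0: ✓ CMP  NZCV=0010
1: · ADDLS
2: ✓ ADDHI  r1←0x7f
3: ✓ CMP  NZCV=1010
4: · MOVGE
5: · MOVVS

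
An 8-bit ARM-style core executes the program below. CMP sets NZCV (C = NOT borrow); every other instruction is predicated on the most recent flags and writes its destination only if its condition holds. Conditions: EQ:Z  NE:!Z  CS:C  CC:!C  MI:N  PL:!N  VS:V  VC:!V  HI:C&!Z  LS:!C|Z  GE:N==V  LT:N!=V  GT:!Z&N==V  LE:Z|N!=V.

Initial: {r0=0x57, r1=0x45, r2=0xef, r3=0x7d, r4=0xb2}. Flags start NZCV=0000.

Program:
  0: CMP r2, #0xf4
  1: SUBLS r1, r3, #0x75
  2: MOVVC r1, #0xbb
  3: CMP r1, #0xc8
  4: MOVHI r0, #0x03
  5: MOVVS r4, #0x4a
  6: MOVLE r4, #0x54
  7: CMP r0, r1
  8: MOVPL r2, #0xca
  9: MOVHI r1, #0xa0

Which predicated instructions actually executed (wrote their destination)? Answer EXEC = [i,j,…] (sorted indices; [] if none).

0: ✓ CMP  NZCV=1000
1: ✓ SUBLS  r1←0x08
2: ✓ MOVVC  r1←0xbb
3: ✓ CMP  NZCV=1000
4: · MOVHI
5: · MOVVS
6: ✓ MOVLE  r4←0x54
7: ✓ CMP  NZCV=1001
8: · MOVPL
9: · MOVHI

EXEC = [1,2,6]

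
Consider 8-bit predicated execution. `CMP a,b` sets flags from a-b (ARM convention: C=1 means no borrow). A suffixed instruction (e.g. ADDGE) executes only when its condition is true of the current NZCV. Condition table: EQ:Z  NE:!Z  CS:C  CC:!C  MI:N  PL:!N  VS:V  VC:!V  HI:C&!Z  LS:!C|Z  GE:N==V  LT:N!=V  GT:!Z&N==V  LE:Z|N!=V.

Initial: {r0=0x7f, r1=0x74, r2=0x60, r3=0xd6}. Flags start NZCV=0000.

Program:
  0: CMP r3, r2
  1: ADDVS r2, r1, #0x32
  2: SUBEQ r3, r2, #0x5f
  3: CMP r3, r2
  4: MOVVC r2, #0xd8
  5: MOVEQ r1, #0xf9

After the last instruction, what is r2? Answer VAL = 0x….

VAL = 0xd8

[0] flags=0011 → (cmp)
[1] flags=0011 VS?T → r2=0xa6
[2] flags=0011 EQ?F → skip
[3] flags=0010 → (cmp)
[4] flags=0010 VC?T → r2=0xd8
[5] flags=0010 EQ?F → skip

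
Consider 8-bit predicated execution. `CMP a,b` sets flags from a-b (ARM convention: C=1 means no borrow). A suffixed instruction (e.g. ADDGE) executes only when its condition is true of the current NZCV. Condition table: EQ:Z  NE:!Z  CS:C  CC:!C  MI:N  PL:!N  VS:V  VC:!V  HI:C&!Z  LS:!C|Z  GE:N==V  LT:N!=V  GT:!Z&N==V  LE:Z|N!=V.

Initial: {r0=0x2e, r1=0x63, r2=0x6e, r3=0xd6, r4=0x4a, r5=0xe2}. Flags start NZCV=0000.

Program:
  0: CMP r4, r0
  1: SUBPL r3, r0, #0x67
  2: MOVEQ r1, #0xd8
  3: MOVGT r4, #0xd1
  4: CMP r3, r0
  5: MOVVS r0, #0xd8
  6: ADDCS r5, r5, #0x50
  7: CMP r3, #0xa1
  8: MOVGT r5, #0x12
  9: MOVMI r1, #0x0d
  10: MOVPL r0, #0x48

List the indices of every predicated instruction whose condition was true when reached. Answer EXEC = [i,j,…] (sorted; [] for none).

EXEC = [1,3,6,8,10]

0: ✓ CMP  NZCV=0010
1: ✓ SUBPL  r3←0xc7
2: · MOVEQ
3: ✓ MOVGT  r4←0xd1
4: ✓ CMP  NZCV=1010
5: · MOVVS
6: ✓ ADDCS  r5←0x32
7: ✓ CMP  NZCV=0010
8: ✓ MOVGT  r5←0x12
9: · MOVMI
10: ✓ MOVPL  r0←0x48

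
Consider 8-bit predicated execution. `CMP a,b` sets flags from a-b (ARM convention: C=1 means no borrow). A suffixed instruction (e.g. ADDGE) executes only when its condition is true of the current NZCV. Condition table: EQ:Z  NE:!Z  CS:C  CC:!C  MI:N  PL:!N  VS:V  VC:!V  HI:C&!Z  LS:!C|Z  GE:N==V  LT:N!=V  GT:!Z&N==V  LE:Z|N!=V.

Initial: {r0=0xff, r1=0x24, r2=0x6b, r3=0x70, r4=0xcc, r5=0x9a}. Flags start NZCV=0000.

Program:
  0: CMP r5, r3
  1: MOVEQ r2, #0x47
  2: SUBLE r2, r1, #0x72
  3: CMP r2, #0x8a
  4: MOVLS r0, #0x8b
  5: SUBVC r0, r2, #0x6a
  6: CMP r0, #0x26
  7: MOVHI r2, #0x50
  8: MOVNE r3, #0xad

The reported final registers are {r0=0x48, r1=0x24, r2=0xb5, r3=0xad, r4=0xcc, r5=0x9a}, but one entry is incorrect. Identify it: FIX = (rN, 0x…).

FIX = (r2, 0x50)

0: ✓ CMP  NZCV=0011
1: · MOVEQ
2: ✓ SUBLE  r2←0xb2
3: ✓ CMP  NZCV=0010
4: · MOVLS
5: ✓ SUBVC  r0←0x48
6: ✓ CMP  NZCV=0010
7: ✓ MOVHI  r2←0x50
8: ✓ MOVNE  r3←0xad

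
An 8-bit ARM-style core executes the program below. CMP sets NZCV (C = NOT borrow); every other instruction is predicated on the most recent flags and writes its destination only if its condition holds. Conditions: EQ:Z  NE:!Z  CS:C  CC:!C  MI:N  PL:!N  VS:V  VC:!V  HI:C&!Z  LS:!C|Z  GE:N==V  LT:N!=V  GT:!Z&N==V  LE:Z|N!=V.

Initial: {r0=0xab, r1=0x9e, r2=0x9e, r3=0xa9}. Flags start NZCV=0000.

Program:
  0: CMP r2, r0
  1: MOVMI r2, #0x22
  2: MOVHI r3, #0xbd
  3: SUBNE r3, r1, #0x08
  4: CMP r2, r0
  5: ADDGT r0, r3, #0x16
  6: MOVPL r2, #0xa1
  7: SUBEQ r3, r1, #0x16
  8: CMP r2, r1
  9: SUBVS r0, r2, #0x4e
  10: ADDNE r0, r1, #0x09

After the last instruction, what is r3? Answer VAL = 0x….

0: ✓ CMP  NZCV=1000
1: ✓ MOVMI  r2←0x22
2: · MOVHI
3: ✓ SUBNE  r3←0x96
4: ✓ CMP  NZCV=0000
5: ✓ ADDGT  r0←0xac
6: ✓ MOVPL  r2←0xa1
7: · SUBEQ
8: ✓ CMP  NZCV=0010
9: · SUBVS
10: ✓ ADDNE  r0←0xa7

VAL = 0x96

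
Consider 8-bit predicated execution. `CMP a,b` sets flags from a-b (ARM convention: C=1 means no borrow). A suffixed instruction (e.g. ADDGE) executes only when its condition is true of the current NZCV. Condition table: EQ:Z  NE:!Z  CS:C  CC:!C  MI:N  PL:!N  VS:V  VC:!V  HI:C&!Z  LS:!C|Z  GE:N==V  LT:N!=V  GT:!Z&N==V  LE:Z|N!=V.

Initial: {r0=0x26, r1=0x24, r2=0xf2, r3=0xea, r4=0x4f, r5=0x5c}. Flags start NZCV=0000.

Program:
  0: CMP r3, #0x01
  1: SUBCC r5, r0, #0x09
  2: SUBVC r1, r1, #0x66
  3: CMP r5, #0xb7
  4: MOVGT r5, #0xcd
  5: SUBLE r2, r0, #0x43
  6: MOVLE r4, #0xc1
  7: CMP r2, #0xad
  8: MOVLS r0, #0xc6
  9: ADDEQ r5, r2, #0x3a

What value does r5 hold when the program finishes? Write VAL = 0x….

[0] flags=1010 → (cmp)
[1] flags=1010 CC?F → skip
[2] flags=1010 VC?T → r1=0xbe
[3] flags=1001 → (cmp)
[4] flags=1001 GT?T → r5=0xcd
[5] flags=1001 LE?F → skip
[6] flags=1001 LE?F → skip
[7] flags=0010 → (cmp)
[8] flags=0010 LS?F → skip
[9] flags=0010 EQ?F → skip

VAL = 0xcd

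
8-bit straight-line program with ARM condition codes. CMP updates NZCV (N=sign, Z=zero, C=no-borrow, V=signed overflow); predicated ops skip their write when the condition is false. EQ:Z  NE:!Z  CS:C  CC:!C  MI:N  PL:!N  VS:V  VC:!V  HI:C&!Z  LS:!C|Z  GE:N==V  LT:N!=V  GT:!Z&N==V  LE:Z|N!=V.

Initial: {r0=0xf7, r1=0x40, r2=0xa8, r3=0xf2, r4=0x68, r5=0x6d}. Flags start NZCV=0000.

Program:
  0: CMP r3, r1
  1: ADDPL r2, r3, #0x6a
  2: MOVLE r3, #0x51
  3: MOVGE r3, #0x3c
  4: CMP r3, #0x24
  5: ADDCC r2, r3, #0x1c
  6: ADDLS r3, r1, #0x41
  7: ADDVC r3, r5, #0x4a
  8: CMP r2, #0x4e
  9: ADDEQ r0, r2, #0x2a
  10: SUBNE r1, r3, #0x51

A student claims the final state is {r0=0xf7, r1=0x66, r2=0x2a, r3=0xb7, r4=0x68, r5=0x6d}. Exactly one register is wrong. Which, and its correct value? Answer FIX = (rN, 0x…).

FIX = (r2, 0xa8)

[0] flags=1010 → (cmp)
[1] flags=1010 PL?F → skip
[2] flags=1010 LE?T → r3=0x51
[3] flags=1010 GE?F → skip
[4] flags=0010 → (cmp)
[5] flags=0010 CC?F → skip
[6] flags=0010 LS?F → skip
[7] flags=0010 VC?T → r3=0xb7
[8] flags=0011 → (cmp)
[9] flags=0011 EQ?F → skip
[10] flags=0011 NE?T → r1=0x66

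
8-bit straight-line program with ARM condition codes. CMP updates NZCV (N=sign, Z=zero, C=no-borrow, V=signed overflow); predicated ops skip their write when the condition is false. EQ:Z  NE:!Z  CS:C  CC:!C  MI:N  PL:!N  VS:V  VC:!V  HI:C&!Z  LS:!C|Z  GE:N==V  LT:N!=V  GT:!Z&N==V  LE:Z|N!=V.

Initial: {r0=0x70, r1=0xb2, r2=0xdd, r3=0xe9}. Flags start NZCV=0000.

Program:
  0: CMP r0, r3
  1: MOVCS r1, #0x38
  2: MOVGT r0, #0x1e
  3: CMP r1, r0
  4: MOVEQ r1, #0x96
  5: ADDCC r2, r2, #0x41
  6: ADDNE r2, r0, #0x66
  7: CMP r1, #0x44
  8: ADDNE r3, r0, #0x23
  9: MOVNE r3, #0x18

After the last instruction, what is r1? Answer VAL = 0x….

[0] flags=1001 → (cmp)
[1] flags=1001 CS?F → skip
[2] flags=1001 GT?T → r0=0x1e
[3] flags=1010 → (cmp)
[4] flags=1010 EQ?F → skip
[5] flags=1010 CC?F → skip
[6] flags=1010 NE?T → r2=0x84
[7] flags=0011 → (cmp)
[8] flags=0011 NE?T → r3=0x41
[9] flags=0011 NE?T → r3=0x18

VAL = 0xb2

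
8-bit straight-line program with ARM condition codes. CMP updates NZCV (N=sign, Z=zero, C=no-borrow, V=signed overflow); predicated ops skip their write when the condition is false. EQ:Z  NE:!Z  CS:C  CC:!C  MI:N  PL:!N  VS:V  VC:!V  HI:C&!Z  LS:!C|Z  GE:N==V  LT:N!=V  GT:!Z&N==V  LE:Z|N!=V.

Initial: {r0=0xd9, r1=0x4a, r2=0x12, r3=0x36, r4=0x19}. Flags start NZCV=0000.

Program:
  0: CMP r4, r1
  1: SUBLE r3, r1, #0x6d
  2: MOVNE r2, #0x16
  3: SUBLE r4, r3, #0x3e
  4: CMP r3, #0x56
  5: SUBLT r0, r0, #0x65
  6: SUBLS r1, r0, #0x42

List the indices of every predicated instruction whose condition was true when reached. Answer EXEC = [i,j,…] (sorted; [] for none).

EXEC = [1,2,3,5]

[0] flags=1000 → (cmp)
[1] flags=1000 LE?T → r3=0xdd
[2] flags=1000 NE?T → r2=0x16
[3] flags=1000 LE?T → r4=0x9f
[4] flags=1010 → (cmp)
[5] flags=1010 LT?T → r0=0x74
[6] flags=1010 LS?F → skip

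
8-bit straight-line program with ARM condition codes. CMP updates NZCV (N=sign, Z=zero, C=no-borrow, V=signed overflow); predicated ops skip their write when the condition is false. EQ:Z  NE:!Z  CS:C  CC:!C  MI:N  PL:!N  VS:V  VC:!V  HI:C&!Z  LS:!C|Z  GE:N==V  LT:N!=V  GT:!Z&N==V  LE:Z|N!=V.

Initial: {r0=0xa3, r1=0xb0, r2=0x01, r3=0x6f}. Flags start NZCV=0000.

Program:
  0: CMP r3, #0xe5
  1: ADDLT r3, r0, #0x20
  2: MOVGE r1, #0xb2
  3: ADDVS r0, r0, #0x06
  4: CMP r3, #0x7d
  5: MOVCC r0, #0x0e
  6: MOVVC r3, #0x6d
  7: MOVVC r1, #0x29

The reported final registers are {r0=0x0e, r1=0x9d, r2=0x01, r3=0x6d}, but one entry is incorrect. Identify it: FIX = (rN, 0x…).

0: ✓ CMP  NZCV=1001
1: · ADDLT
2: ✓ MOVGE  r1←0xb2
3: ✓ ADDVS  r0←0xa9
4: ✓ CMP  NZCV=1000
5: ✓ MOVCC  r0←0x0e
6: ✓ MOVVC  r3←0x6d
7: ✓ MOVVC  r1←0x29

FIX = (r1, 0x29)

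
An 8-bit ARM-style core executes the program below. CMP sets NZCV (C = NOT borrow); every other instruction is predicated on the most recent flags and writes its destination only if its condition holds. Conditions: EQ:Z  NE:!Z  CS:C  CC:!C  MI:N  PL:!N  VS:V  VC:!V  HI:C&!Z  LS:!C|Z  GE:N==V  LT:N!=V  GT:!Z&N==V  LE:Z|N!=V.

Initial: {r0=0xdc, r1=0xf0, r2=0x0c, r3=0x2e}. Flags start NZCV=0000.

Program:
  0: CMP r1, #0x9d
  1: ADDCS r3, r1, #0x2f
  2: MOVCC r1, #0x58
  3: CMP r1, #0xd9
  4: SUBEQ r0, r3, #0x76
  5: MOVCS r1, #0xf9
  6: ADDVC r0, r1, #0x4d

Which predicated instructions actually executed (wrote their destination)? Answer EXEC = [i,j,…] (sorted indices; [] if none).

0: ✓ CMP  NZCV=0010
1: ✓ ADDCS  r3←0x1f
2: · MOVCC
3: ✓ CMP  NZCV=0010
4: · SUBEQ
5: ✓ MOVCS  r1←0xf9
6: ✓ ADDVC  r0←0x46

EXEC = [1,5,6]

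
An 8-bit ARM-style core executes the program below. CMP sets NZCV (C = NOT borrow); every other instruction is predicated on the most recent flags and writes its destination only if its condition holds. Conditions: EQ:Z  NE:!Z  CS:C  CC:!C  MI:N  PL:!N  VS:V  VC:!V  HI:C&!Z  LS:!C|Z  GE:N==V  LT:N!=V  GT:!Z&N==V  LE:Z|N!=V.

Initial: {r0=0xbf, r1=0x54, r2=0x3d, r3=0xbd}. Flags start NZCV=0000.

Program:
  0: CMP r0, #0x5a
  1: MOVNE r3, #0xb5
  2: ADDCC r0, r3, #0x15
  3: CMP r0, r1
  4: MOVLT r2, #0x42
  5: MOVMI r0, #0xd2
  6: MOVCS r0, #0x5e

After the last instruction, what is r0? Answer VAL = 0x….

[0] flags=0011 → (cmp)
[1] flags=0011 NE?T → r3=0xb5
[2] flags=0011 CC?F → skip
[3] flags=0011 → (cmp)
[4] flags=0011 LT?T → r2=0x42
[5] flags=0011 MI?F → skip
[6] flags=0011 CS?T → r0=0x5e

VAL = 0x5e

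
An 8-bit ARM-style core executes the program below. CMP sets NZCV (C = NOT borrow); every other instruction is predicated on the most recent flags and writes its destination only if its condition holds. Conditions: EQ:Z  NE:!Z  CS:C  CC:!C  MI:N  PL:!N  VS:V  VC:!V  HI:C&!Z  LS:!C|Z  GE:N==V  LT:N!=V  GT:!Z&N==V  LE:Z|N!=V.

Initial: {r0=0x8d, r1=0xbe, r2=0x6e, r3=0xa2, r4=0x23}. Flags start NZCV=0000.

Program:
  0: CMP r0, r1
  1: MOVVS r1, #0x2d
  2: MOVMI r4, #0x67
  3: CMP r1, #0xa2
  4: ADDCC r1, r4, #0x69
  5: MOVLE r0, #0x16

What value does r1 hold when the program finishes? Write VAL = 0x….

0: ✓ CMP  NZCV=1000
1: · MOVVS
2: ✓ MOVMI  r4←0x67
3: ✓ CMP  NZCV=0010
4: · ADDCC
5: · MOVLE

VAL = 0xbe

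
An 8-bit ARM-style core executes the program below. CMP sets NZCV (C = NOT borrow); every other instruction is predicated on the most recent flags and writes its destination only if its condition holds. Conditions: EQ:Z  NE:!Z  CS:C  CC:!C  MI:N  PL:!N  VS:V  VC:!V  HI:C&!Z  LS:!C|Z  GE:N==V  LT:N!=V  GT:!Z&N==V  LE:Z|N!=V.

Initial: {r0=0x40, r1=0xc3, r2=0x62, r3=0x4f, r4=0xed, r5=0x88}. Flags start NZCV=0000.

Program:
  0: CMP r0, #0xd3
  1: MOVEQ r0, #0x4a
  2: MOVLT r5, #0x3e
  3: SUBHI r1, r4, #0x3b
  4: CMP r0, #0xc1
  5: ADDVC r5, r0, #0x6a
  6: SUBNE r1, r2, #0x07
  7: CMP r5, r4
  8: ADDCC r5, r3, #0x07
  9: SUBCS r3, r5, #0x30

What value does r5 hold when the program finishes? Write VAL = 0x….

0: ✓ CMP  NZCV=0000
1: · MOVEQ
2: · MOVLT
3: · SUBHI
4: ✓ CMP  NZCV=0000
5: ✓ ADDVC  r5←0xaa
6: ✓ SUBNE  r1←0x5b
7: ✓ CMP  NZCV=1000
8: ✓ ADDCC  r5←0x56
9: · SUBCS

VAL = 0x56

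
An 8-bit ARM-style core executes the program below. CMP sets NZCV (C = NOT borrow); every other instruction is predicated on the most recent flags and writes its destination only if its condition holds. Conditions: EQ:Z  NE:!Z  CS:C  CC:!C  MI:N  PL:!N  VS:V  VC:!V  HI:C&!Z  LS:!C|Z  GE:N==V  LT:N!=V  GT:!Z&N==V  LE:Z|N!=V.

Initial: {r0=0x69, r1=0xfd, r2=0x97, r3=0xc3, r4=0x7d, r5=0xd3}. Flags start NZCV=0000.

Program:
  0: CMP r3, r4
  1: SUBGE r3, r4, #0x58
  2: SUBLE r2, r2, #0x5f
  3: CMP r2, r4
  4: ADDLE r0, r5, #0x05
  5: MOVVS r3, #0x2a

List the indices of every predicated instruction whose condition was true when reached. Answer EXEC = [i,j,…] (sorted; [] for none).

EXEC = [2,4]

0: ✓ CMP  NZCV=0011
1: · SUBGE
2: ✓ SUBLE  r2←0x38
3: ✓ CMP  NZCV=1000
4: ✓ ADDLE  r0←0xd8
5: · MOVVS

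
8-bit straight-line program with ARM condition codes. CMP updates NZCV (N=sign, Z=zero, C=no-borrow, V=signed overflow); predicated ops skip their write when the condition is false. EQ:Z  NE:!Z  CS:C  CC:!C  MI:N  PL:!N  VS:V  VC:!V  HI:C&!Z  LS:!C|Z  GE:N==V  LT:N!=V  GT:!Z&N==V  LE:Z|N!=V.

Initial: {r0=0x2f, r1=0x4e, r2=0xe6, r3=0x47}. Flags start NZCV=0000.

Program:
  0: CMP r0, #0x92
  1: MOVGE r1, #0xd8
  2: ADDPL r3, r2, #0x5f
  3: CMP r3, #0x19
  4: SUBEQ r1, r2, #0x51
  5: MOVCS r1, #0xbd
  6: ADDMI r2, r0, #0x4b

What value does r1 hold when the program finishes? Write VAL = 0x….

VAL = 0xbd

0: ✓ CMP  NZCV=1001
1: ✓ MOVGE  r1←0xd8
2: · ADDPL
3: ✓ CMP  NZCV=0010
4: · SUBEQ
5: ✓ MOVCS  r1←0xbd
6: · ADDMI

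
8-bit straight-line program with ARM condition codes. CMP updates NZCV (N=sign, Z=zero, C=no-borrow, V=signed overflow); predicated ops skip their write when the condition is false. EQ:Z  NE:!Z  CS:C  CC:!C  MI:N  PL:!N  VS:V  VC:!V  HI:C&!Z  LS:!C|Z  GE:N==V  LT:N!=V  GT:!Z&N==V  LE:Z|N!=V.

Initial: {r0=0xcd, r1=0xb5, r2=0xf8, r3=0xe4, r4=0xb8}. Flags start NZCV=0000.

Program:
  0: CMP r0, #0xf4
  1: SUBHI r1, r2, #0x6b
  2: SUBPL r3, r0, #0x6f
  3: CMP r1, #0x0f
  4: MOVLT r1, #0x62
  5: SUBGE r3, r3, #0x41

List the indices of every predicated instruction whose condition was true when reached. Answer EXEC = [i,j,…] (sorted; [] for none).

0: ✓ CMP  NZCV=1000
1: · SUBHI
2: · SUBPL
3: ✓ CMP  NZCV=1010
4: ✓ MOVLT  r1←0x62
5: · SUBGE

EXEC = [4]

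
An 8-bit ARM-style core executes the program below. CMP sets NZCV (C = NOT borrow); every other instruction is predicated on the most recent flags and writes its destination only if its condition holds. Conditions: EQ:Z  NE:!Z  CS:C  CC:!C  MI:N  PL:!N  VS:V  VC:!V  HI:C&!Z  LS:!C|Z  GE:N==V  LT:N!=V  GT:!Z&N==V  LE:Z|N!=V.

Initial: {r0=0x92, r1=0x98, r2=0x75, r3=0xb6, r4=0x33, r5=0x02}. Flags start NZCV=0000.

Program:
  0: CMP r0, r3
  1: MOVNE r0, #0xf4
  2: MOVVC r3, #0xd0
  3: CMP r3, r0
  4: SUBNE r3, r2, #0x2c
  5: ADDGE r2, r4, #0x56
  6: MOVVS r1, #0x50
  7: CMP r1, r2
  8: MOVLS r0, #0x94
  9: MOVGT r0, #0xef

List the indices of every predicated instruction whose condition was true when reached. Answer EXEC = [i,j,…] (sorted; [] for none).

0: ✓ CMP  NZCV=1000
1: ✓ MOVNE  r0←0xf4
2: ✓ MOVVC  r3←0xd0
3: ✓ CMP  NZCV=1000
4: ✓ SUBNE  r3←0x49
5: · ADDGE
6: · MOVVS
7: ✓ CMP  NZCV=0011
8: · MOVLS
9: · MOVGT

EXEC = [1,2,4]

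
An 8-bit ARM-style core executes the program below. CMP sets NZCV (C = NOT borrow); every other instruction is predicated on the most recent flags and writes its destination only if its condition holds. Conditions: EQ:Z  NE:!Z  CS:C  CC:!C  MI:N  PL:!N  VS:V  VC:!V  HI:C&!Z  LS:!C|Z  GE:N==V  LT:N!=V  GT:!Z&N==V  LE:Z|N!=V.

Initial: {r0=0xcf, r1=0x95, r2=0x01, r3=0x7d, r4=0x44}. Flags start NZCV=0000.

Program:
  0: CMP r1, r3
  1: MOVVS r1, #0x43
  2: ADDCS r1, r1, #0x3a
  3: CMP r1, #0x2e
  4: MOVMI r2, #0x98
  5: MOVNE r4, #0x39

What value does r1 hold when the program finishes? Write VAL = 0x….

VAL = 0x7d

[0] flags=0011 → (cmp)
[1] flags=0011 VS?T → r1=0x43
[2] flags=0011 CS?T → r1=0x7d
[3] flags=0010 → (cmp)
[4] flags=0010 MI?F → skip
[5] flags=0010 NE?T → r4=0x39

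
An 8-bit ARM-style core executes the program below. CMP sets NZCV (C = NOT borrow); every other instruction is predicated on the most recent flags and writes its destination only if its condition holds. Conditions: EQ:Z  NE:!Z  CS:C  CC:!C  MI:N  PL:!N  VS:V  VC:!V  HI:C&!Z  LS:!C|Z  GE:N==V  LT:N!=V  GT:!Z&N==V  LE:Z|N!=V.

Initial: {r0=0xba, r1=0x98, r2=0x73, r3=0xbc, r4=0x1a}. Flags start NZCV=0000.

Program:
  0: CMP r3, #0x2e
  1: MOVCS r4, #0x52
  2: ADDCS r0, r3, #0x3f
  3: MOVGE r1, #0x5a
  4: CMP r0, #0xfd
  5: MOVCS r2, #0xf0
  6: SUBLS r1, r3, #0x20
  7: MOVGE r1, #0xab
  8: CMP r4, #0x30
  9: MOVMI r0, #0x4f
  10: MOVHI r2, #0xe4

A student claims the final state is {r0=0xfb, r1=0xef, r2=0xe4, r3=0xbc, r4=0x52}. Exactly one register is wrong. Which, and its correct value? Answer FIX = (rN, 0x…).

[0] flags=1010 → (cmp)
[1] flags=1010 CS?T → r4=0x52
[2] flags=1010 CS?T → r0=0xfb
[3] flags=1010 GE?F → skip
[4] flags=1000 → (cmp)
[5] flags=1000 CS?F → skip
[6] flags=1000 LS?T → r1=0x9c
[7] flags=1000 GE?F → skip
[8] flags=0010 → (cmp)
[9] flags=0010 MI?F → skip
[10] flags=0010 HI?T → r2=0xe4

FIX = (r1, 0x9c)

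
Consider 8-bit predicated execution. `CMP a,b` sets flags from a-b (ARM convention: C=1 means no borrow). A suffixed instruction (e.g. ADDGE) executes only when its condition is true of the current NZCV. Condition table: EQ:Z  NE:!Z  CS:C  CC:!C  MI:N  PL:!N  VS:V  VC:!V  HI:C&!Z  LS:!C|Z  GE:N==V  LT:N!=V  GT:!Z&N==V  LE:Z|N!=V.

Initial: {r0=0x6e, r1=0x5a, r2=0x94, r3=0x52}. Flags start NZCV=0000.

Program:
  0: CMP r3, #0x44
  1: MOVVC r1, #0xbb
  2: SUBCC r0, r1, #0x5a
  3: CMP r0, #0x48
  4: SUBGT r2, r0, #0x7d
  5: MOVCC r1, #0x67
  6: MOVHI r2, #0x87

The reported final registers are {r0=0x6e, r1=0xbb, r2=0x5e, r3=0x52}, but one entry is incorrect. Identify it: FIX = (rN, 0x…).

0: ✓ CMP  NZCV=0010
1: ✓ MOVVC  r1←0xbb
2: · SUBCC
3: ✓ CMP  NZCV=0010
4: ✓ SUBGT  r2←0xf1
5: · MOVCC
6: ✓ MOVHI  r2←0x87

FIX = (r2, 0x87)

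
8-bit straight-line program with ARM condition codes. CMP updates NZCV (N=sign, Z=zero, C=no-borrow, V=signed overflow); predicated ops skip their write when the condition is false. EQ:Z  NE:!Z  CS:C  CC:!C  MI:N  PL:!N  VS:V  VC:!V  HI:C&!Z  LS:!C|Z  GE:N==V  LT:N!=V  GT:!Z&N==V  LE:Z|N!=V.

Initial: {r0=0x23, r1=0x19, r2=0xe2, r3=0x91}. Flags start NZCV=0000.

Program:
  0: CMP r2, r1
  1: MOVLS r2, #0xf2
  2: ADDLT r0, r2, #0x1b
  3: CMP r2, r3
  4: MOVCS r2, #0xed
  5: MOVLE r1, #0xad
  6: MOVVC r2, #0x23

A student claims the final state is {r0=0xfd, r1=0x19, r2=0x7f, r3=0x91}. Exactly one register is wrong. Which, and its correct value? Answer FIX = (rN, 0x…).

[0] flags=1010 → (cmp)
[1] flags=1010 LS?F → skip
[2] flags=1010 LT?T → r0=0xfd
[3] flags=0010 → (cmp)
[4] flags=0010 CS?T → r2=0xed
[5] flags=0010 LE?F → skip
[6] flags=0010 VC?T → r2=0x23

FIX = (r2, 0x23)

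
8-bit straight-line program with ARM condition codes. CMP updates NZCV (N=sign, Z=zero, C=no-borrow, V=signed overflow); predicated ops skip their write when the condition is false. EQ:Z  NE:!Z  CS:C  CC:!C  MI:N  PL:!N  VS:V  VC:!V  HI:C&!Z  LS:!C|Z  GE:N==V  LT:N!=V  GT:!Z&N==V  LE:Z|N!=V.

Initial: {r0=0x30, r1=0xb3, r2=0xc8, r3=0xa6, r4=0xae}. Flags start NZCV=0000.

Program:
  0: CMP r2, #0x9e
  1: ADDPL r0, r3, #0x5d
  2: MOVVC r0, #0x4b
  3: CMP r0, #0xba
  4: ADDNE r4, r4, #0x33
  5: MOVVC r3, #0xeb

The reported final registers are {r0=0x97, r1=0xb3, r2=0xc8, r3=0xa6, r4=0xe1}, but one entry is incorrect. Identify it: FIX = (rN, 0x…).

FIX = (r0, 0x4b)

0: ✓ CMP  NZCV=0010
1: ✓ ADDPL  r0←0x03
2: ✓ MOVVC  r0←0x4b
3: ✓ CMP  NZCV=1001
4: ✓ ADDNE  r4←0xe1
5: · MOVVC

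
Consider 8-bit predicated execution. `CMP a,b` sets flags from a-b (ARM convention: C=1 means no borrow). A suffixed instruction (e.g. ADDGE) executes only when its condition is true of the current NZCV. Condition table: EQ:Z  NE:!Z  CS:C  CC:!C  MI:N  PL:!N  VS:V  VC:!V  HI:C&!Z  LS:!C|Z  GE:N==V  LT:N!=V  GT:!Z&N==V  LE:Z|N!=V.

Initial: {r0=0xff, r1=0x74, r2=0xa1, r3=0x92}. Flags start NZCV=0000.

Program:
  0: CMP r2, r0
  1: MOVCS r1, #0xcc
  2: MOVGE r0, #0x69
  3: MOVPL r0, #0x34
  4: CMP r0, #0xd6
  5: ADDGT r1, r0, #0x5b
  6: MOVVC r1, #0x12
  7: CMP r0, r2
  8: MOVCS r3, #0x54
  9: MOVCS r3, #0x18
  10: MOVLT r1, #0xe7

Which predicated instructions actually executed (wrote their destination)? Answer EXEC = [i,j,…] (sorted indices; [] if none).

0: ✓ CMP  NZCV=1000
1: · MOVCS
2: · MOVGE
3: · MOVPL
4: ✓ CMP  NZCV=0010
5: ✓ ADDGT  r1←0x5a
6: ✓ MOVVC  r1←0x12
7: ✓ CMP  NZCV=0010
8: ✓ MOVCS  r3←0x54
9: ✓ MOVCS  r3←0x18
10: · MOVLT

EXEC = [5,6,8,9]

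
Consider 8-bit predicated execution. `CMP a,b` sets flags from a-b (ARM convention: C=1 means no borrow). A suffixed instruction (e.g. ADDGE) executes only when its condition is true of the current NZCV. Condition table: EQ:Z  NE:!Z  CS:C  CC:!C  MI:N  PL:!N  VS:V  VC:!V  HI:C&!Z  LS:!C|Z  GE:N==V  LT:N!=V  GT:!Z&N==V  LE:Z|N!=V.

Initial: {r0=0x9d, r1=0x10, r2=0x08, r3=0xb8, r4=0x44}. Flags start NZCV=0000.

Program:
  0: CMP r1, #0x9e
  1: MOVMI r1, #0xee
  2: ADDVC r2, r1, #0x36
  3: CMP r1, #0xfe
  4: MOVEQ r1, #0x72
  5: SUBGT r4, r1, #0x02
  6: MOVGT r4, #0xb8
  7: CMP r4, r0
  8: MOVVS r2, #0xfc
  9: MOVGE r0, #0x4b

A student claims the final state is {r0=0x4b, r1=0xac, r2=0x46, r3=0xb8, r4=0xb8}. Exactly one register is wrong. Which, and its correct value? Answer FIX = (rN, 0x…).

FIX = (r1, 0x10)

0: ✓ CMP  NZCV=0000
1: · MOVMI
2: ✓ ADDVC  r2←0x46
3: ✓ CMP  NZCV=0000
4: · MOVEQ
5: ✓ SUBGT  r4←0x0e
6: ✓ MOVGT  r4←0xb8
7: ✓ CMP  NZCV=0010
8: · MOVVS
9: ✓ MOVGE  r0←0x4b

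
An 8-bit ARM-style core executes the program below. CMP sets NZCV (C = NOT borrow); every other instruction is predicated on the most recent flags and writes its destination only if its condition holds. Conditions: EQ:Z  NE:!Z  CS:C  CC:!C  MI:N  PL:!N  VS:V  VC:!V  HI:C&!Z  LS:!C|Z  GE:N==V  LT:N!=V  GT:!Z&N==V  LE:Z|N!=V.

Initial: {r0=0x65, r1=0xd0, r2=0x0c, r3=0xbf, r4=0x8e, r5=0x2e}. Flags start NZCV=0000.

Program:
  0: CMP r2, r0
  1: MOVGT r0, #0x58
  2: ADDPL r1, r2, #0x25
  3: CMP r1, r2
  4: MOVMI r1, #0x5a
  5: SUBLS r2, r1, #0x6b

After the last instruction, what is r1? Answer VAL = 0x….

VAL = 0x5a

0: ✓ CMP  NZCV=1000
1: · MOVGT
2: · ADDPL
3: ✓ CMP  NZCV=1010
4: ✓ MOVMI  r1←0x5a
5: · SUBLS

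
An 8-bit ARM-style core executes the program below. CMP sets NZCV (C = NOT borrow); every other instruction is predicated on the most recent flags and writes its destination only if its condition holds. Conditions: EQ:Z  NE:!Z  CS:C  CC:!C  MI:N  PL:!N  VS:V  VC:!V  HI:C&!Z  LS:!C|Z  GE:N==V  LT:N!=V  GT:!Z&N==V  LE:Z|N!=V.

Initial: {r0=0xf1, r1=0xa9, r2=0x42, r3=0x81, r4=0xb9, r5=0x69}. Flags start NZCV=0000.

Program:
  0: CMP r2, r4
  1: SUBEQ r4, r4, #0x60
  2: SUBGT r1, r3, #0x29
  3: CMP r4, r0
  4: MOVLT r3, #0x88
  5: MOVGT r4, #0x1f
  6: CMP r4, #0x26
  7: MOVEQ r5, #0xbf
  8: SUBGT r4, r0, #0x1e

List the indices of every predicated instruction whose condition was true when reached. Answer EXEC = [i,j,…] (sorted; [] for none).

EXEC = [2,4]

0: ✓ CMP  NZCV=1001
1: · SUBEQ
2: ✓ SUBGT  r1←0x58
3: ✓ CMP  NZCV=1000
4: ✓ MOVLT  r3←0x88
5: · MOVGT
6: ✓ CMP  NZCV=1010
7: · MOVEQ
8: · SUBGT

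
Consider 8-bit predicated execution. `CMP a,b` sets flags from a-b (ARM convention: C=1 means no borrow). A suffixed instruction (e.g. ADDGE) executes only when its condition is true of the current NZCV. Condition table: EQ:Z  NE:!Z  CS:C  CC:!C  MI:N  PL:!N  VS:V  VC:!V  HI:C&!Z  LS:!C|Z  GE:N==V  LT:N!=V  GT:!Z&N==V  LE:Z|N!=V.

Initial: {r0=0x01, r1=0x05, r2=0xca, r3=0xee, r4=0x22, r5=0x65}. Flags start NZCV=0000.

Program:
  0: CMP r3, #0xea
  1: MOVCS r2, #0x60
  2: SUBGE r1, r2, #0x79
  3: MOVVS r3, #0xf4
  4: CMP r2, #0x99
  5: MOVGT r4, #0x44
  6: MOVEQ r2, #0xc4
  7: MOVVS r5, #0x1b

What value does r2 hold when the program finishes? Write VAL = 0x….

0: ✓ CMP  NZCV=0010
1: ✓ MOVCS  r2←0x60
2: ✓ SUBGE  r1←0xe7
3: · MOVVS
4: ✓ CMP  NZCV=1001
5: ✓ MOVGT  r4←0x44
6: · MOVEQ
7: ✓ MOVVS  r5←0x1b

VAL = 0x60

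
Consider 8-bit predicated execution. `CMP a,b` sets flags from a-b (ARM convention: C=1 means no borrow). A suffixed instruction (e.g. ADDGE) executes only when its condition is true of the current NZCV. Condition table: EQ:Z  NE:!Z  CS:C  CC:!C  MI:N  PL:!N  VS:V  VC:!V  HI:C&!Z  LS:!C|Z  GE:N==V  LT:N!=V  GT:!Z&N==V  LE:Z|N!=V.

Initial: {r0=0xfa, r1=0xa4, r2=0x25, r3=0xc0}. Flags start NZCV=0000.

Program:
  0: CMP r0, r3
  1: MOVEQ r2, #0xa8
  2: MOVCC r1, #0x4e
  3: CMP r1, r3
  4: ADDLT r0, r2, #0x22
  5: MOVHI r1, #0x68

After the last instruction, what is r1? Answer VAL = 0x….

0: ✓ CMP  NZCV=0010
1: · MOVEQ
2: · MOVCC
3: ✓ CMP  NZCV=1000
4: ✓ ADDLT  r0←0x47
5: · MOVHI

VAL = 0xa4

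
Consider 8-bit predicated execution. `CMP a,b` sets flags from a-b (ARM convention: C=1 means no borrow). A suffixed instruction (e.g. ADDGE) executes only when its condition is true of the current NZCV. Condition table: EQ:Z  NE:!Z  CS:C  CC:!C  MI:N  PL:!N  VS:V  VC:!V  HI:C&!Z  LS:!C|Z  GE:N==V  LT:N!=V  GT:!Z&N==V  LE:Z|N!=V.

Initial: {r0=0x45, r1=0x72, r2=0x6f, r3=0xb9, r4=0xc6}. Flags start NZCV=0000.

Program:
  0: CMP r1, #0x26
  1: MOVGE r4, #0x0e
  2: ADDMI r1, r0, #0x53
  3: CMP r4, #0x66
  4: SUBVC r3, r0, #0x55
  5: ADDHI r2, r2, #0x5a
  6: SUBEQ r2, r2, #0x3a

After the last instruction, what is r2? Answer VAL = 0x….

VAL = 0x6f

0: ✓ CMP  NZCV=0010
1: ✓ MOVGE  r4←0x0e
2: · ADDMI
3: ✓ CMP  NZCV=1000
4: ✓ SUBVC  r3←0xf0
5: · ADDHI
6: · SUBEQ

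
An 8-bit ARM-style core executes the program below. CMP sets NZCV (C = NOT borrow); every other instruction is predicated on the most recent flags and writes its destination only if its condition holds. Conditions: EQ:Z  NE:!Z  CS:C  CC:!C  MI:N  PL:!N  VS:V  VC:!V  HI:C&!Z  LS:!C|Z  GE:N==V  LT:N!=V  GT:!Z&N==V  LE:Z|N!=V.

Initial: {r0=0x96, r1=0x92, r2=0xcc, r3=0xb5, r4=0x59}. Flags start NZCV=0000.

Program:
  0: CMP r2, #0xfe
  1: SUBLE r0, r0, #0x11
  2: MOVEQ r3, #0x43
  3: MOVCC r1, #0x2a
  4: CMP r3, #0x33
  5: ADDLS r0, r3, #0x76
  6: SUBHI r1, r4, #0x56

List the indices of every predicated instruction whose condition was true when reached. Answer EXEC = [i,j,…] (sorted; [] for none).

EXEC = [1,3,6]

0: ✓ CMP  NZCV=1000
1: ✓ SUBLE  r0←0x85
2: · MOVEQ
3: ✓ MOVCC  r1←0x2a
4: ✓ CMP  NZCV=1010
5: · ADDLS
6: ✓ SUBHI  r1←0x03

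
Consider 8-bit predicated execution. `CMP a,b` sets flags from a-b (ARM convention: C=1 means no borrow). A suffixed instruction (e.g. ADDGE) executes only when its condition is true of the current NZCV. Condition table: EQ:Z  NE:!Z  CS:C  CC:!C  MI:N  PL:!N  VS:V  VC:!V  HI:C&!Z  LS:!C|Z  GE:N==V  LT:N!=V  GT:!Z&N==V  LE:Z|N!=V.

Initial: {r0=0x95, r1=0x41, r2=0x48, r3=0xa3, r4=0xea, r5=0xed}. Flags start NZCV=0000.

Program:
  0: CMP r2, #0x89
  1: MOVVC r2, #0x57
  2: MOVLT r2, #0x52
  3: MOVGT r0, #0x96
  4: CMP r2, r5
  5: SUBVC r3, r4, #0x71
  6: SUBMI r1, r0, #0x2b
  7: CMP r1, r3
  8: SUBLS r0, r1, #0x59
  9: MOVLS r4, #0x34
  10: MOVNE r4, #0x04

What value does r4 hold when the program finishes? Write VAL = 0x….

VAL = 0x04

0: ✓ CMP  NZCV=1001
1: · MOVVC
2: · MOVLT
3: ✓ MOVGT  r0←0x96
4: ✓ CMP  NZCV=0000
5: ✓ SUBVC  r3←0x79
6: · SUBMI
7: ✓ CMP  NZCV=1000
8: ✓ SUBLS  r0←0xe8
9: ✓ MOVLS  r4←0x34
10: ✓ MOVNE  r4←0x04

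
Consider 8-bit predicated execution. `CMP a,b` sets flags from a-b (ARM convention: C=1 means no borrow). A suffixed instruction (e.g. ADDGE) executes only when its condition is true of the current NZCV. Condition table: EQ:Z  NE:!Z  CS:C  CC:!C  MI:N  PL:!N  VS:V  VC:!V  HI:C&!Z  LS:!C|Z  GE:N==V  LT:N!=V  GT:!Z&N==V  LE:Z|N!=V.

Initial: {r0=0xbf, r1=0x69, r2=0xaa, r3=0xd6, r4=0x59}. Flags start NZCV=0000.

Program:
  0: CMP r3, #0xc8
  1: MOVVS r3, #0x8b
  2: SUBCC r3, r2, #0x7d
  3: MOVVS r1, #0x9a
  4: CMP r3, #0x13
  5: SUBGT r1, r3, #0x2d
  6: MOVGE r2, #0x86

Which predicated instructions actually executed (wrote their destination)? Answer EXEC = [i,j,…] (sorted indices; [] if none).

0: ✓ CMP  NZCV=0010
1: · MOVVS
2: · SUBCC
3: · MOVVS
4: ✓ CMP  NZCV=1010
5: · SUBGT
6: · MOVGE

EXEC = []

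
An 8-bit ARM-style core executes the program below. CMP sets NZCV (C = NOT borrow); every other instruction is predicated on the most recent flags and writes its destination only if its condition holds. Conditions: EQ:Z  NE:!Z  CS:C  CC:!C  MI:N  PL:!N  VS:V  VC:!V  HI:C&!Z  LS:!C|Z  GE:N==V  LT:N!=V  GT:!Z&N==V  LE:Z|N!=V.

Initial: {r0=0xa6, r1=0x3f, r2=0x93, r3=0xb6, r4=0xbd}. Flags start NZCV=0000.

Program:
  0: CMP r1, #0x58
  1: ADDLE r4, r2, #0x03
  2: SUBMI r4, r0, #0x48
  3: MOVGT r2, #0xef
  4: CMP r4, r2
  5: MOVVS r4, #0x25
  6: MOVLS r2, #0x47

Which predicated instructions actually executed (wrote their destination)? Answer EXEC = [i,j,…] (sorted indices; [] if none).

EXEC = [1,2,5,6]

0: ✓ CMP  NZCV=1000
1: ✓ ADDLE  r4←0x96
2: ✓ SUBMI  r4←0x5e
3: · MOVGT
4: ✓ CMP  NZCV=1001
5: ✓ MOVVS  r4←0x25
6: ✓ MOVLS  r2←0x47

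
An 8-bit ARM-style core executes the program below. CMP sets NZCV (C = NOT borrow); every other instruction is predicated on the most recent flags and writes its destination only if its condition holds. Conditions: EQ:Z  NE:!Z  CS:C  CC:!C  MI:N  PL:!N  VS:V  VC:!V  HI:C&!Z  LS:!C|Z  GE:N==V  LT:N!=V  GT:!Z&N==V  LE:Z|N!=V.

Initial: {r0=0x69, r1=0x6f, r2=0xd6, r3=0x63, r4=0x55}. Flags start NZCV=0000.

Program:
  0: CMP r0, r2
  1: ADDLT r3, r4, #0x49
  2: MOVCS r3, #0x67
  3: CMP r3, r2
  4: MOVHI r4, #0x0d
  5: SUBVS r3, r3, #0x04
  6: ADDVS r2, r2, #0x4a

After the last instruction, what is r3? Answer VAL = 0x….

0: ✓ CMP  NZCV=1001
1: · ADDLT
2: · MOVCS
3: ✓ CMP  NZCV=1001
4: · MOVHI
5: ✓ SUBVS  r3←0x5f
6: ✓ ADDVS  r2←0x20

VAL = 0x5f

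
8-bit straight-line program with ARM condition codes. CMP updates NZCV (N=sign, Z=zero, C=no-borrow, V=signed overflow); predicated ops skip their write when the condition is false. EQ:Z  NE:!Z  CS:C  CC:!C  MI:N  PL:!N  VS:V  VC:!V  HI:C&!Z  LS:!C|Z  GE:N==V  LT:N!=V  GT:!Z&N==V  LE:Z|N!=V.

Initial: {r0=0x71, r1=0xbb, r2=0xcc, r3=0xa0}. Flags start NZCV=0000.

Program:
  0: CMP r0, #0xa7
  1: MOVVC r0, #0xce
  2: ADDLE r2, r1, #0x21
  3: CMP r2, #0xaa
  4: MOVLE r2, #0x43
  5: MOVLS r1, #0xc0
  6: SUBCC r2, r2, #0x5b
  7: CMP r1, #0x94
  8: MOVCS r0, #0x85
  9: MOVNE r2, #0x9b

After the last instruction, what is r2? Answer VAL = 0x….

VAL = 0x9b

0: ✓ CMP  NZCV=1001
1: · MOVVC
2: · ADDLE
3: ✓ CMP  NZCV=0010
4: · MOVLE
5: · MOVLS
6: · SUBCC
7: ✓ CMP  NZCV=0010
8: ✓ MOVCS  r0←0x85
9: ✓ MOVNE  r2←0x9b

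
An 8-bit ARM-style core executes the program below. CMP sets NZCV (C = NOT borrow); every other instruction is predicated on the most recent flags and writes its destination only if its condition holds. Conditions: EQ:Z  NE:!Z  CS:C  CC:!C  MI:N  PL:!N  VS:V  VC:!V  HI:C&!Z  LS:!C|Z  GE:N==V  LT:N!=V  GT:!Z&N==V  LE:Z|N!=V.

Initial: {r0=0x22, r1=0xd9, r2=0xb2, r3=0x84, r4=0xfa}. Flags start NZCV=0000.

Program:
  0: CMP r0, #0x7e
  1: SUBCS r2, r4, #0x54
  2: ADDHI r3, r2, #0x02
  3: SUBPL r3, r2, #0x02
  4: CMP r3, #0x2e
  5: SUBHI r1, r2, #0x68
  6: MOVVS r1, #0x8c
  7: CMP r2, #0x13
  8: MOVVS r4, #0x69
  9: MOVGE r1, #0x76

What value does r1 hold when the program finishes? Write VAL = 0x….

VAL = 0x8c

[0] flags=1000 → (cmp)
[1] flags=1000 CS?F → skip
[2] flags=1000 HI?F → skip
[3] flags=1000 PL?F → skip
[4] flags=0011 → (cmp)
[5] flags=0011 HI?T → r1=0x4a
[6] flags=0011 VS?T → r1=0x8c
[7] flags=1010 → (cmp)
[8] flags=1010 VS?F → skip
[9] flags=1010 GE?F → skip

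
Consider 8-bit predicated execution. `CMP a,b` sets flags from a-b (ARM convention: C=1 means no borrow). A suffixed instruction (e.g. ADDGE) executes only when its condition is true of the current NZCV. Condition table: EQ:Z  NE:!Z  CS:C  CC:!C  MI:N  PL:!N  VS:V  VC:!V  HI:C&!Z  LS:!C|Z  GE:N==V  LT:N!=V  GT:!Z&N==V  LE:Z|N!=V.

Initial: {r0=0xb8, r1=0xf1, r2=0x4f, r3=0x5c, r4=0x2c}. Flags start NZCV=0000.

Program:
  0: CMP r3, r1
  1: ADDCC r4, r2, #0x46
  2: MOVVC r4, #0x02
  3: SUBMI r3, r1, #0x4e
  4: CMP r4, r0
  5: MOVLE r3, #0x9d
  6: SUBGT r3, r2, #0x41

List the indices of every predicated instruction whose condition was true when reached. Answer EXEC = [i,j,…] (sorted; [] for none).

EXEC = [1,2,6]

0: ✓ CMP  NZCV=0000
1: ✓ ADDCC  r4←0x95
2: ✓ MOVVC  r4←0x02
3: · SUBMI
4: ✓ CMP  NZCV=0000
5: · MOVLE
6: ✓ SUBGT  r3←0x0e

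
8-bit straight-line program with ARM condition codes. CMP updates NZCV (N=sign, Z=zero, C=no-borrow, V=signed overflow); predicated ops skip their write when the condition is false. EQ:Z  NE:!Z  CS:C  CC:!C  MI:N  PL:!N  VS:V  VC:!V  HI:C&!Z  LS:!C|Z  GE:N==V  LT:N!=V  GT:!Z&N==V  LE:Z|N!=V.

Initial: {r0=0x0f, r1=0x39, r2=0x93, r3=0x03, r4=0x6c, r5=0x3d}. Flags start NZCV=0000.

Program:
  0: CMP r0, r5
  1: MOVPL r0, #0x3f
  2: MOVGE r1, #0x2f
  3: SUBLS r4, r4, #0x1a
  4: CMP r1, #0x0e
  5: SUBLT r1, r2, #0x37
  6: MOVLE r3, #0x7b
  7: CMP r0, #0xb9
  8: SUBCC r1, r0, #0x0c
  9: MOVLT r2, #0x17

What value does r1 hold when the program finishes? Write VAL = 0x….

[0] flags=1000 → (cmp)
[1] flags=1000 PL?F → skip
[2] flags=1000 GE?F → skip
[3] flags=1000 LS?T → r4=0x52
[4] flags=0010 → (cmp)
[5] flags=0010 LT?F → skip
[6] flags=0010 LE?F → skip
[7] flags=0000 → (cmp)
[8] flags=0000 CC?T → r1=0x03
[9] flags=0000 LT?F → skip

VAL = 0x03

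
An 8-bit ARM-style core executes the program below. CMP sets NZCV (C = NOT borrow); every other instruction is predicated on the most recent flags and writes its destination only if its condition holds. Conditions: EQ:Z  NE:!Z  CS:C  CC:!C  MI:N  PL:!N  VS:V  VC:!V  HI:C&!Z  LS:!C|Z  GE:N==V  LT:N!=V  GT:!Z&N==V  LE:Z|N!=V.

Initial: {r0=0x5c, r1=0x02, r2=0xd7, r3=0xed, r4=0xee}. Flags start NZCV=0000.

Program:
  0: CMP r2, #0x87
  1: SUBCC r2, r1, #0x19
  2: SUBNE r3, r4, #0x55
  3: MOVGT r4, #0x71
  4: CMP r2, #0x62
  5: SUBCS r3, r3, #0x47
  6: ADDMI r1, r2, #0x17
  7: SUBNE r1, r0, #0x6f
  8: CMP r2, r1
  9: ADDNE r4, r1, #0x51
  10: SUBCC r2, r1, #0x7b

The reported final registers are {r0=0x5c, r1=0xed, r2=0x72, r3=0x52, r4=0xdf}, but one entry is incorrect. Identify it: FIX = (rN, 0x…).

FIX = (r4, 0x3e)

[0] flags=0010 → (cmp)
[1] flags=0010 CC?F → skip
[2] flags=0010 NE?T → r3=0x99
[3] flags=0010 GT?T → r4=0x71
[4] flags=0011 → (cmp)
[5] flags=0011 CS?T → r3=0x52
[6] flags=0011 MI?F → skip
[7] flags=0011 NE?T → r1=0xed
[8] flags=1000 → (cmp)
[9] flags=1000 NE?T → r4=0x3e
[10] flags=1000 CC?T → r2=0x72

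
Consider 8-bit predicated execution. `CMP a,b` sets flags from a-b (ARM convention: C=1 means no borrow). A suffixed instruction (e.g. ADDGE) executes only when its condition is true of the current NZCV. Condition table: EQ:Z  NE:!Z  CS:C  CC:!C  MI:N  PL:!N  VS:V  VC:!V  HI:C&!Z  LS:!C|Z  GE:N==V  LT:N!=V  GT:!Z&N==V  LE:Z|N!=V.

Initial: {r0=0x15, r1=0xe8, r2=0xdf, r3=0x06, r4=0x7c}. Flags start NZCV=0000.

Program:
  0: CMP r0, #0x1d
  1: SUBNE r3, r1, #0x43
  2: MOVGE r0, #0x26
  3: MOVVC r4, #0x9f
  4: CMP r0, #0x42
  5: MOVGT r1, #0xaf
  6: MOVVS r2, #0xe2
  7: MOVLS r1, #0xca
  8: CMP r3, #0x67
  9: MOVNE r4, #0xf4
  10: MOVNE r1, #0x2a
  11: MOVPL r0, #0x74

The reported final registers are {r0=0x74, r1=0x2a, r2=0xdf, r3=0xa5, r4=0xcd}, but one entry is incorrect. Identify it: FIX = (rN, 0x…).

FIX = (r4, 0xf4)

[0] flags=1000 → (cmp)
[1] flags=1000 NE?T → r3=0xa5
[2] flags=1000 GE?F → skip
[3] flags=1000 VC?T → r4=0x9f
[4] flags=1000 → (cmp)
[5] flags=1000 GT?F → skip
[6] flags=1000 VS?F → skip
[7] flags=1000 LS?T → r1=0xca
[8] flags=0011 → (cmp)
[9] flags=0011 NE?T → r4=0xf4
[10] flags=0011 NE?T → r1=0x2a
[11] flags=0011 PL?T → r0=0x74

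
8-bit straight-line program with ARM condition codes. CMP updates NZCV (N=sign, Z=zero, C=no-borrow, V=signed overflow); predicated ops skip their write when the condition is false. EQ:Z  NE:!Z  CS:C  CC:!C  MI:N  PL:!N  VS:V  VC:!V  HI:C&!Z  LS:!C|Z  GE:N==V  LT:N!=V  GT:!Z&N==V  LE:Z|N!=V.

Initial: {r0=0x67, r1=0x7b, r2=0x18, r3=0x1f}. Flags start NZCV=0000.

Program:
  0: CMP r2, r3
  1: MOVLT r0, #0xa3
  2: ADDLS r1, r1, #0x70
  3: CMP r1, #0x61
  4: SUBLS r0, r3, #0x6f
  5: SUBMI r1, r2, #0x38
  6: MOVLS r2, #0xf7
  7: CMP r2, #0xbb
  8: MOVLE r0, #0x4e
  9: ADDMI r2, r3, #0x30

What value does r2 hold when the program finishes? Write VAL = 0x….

0: ✓ CMP  NZCV=1000
1: ✓ MOVLT  r0←0xa3
2: ✓ ADDLS  r1←0xeb
3: ✓ CMP  NZCV=1010
4: · SUBLS
5: ✓ SUBMI  r1←0xe0
6: · MOVLS
7: ✓ CMP  NZCV=0000
8: · MOVLE
9: · ADDMI

VAL = 0x18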